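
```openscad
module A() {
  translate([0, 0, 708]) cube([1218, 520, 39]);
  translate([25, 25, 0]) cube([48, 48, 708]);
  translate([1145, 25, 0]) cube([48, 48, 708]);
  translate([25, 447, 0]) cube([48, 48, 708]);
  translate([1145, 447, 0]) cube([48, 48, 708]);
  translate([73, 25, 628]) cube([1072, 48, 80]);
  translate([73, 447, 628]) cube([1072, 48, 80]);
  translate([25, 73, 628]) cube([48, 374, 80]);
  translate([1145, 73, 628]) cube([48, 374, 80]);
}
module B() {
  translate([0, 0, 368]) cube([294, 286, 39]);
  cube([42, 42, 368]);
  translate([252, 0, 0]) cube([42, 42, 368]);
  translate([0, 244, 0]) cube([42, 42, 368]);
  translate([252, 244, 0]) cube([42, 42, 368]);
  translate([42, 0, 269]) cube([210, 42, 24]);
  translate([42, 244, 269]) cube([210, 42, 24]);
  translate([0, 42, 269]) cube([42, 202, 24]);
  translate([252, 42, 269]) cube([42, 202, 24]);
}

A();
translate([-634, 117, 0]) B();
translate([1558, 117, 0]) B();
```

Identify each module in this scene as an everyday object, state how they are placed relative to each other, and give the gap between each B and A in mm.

Each stool's nearest face is 340 mm from the table's bounding box.

A is a table. B is a stool. Two stools sit around the table at the −x, +x sides. The gap between each stool and the table is 340 mm.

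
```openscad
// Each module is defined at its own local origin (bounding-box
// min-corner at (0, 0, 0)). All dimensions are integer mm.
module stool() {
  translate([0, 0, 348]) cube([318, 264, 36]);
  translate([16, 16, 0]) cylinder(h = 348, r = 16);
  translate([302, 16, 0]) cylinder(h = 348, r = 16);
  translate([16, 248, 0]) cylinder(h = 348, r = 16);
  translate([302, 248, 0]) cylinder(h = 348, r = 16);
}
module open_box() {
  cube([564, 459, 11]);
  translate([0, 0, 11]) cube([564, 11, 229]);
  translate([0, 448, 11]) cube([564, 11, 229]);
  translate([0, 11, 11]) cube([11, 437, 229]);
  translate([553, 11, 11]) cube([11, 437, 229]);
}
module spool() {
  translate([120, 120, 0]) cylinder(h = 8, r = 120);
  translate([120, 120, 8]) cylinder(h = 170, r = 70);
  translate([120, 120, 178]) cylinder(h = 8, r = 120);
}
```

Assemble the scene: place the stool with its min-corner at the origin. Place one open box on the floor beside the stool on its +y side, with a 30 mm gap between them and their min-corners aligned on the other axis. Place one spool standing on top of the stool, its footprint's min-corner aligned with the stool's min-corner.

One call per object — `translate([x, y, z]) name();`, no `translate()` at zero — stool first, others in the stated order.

stool();
translate([0, 294, 0]) open_box();
translate([0, 0, 384]) spool();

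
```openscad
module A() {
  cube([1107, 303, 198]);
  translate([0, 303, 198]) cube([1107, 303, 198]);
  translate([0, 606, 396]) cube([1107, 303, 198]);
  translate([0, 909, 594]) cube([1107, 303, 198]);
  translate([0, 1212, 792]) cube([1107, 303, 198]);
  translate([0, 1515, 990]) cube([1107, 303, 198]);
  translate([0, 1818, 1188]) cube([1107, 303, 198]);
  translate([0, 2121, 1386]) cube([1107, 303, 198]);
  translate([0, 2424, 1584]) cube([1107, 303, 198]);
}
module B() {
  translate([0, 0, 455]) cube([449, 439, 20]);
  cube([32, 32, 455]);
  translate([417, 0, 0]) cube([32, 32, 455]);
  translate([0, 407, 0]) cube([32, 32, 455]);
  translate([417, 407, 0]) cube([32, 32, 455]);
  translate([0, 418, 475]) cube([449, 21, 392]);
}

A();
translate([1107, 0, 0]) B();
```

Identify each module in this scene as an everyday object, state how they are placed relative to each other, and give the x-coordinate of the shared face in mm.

A is a staircase. B is a chair. The chair is against the staircase's +x side, with their −y faces flush. The x-coordinate of the shared face is 1107 mm.

The staircase's +x face and the chair's −x face are both at x = 1107 mm.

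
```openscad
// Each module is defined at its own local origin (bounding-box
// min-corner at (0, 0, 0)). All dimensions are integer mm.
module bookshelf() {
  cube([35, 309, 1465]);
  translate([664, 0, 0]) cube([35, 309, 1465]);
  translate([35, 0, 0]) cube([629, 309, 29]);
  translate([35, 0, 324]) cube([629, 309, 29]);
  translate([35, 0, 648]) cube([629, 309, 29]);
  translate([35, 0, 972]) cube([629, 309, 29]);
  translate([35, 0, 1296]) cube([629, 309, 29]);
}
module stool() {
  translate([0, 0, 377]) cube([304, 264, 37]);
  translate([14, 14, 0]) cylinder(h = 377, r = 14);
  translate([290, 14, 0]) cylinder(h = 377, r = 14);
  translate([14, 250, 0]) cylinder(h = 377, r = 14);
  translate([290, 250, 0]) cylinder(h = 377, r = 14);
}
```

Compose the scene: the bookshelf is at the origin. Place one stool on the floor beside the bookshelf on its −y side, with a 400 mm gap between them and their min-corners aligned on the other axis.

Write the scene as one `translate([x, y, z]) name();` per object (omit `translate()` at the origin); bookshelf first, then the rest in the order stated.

bookshelf();
translate([0, -664, 0]) stool();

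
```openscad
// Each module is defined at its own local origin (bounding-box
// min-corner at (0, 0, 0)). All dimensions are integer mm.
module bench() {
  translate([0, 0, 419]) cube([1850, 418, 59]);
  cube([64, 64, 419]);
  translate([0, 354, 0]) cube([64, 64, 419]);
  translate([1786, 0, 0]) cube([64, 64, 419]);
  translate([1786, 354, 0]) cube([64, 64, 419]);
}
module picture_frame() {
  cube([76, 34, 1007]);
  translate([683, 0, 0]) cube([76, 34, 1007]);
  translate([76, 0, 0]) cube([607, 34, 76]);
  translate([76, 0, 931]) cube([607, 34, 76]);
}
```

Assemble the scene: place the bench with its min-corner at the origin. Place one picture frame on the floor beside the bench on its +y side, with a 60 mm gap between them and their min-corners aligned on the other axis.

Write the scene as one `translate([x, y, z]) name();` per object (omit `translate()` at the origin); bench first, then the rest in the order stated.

bench();
translate([0, 478, 0]) picture_frame();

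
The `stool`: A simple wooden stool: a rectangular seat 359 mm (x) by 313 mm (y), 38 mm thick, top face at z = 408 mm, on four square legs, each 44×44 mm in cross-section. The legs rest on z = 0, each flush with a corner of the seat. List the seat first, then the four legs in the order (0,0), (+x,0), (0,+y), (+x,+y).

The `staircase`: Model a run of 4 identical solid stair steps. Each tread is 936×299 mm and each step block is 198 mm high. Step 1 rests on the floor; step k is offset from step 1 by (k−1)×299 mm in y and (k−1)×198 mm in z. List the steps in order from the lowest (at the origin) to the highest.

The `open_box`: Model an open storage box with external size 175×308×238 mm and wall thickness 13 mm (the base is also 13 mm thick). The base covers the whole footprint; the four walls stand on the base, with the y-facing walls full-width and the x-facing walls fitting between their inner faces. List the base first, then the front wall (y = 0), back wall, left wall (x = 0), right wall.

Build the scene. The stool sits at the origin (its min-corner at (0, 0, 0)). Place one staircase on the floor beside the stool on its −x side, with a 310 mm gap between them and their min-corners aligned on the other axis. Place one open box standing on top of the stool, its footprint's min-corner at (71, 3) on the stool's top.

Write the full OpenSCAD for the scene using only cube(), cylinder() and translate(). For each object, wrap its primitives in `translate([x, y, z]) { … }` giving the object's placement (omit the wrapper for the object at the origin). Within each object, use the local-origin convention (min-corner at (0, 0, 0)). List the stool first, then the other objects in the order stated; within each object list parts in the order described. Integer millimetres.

translate([0, 0, 370]) cube([359, 313, 38]);
cube([44, 44, 370]);
translate([315, 0, 0]) cube([44, 44, 370]);
translate([0, 269, 0]) cube([44, 44, 370]);
translate([315, 269, 0]) cube([44, 44, 370]);
translate([-1246, 0, 0]) {
  cube([936, 299, 198]);
  translate([0, 299, 198]) cube([936, 299, 198]);
  translate([0, 598, 396]) cube([936, 299, 198]);
  translate([0, 897, 594]) cube([936, 299, 198]);
}
translate([71, 3, 408]) {
  cube([175, 308, 13]);
  translate([0, 0, 13]) cube([175, 13, 225]);
  translate([0, 295, 13]) cube([175, 13, 225]);
  translate([0, 13, 13]) cube([13, 282, 225]);
  translate([162, 13, 13]) cube([13, 282, 225]);
}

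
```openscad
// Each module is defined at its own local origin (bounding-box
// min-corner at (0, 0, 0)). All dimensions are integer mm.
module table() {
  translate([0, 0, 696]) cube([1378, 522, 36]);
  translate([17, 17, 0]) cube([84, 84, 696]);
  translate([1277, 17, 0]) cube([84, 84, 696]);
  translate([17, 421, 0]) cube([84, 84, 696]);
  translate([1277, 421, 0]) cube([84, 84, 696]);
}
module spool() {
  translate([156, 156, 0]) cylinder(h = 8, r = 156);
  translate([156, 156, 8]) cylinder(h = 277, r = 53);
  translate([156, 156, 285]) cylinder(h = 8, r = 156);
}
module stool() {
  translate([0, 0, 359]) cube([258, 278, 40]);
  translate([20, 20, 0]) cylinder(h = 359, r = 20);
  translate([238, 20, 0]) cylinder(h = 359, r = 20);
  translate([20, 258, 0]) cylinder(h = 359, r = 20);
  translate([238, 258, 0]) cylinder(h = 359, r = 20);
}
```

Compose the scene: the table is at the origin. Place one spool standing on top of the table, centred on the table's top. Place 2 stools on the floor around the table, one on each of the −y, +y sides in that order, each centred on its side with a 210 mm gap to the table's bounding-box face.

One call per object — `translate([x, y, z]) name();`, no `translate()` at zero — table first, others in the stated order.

table();
translate([533, 105, 732]) spool();
translate([560, -488, 0]) stool();
translate([560, 732, 0]) stool();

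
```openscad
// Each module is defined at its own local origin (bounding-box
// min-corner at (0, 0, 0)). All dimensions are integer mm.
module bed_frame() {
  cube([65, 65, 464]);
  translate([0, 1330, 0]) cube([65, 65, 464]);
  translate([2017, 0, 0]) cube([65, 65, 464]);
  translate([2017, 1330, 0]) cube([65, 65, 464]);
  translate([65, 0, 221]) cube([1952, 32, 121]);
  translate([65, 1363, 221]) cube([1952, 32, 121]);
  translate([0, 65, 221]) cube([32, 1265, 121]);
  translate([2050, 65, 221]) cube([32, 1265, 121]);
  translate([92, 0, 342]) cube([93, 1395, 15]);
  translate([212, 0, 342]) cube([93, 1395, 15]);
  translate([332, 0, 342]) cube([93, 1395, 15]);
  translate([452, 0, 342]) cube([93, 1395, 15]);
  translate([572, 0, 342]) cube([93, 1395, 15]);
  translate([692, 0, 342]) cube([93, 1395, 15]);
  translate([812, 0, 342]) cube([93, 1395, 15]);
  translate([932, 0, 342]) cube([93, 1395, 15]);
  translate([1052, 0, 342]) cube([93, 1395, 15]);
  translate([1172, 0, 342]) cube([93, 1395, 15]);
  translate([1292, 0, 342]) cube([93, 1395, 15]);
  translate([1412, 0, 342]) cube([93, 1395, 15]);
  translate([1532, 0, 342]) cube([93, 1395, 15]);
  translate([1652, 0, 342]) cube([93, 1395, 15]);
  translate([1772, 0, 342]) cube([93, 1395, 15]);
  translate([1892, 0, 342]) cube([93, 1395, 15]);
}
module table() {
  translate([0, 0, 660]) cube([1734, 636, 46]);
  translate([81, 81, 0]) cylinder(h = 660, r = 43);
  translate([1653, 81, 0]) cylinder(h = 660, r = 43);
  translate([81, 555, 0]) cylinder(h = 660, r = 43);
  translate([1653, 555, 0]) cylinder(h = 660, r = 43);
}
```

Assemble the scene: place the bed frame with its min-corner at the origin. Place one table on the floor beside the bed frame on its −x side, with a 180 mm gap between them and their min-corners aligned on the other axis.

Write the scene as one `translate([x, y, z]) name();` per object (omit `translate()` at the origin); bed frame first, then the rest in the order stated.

bed_frame();
translate([-1914, 0, 0]) table();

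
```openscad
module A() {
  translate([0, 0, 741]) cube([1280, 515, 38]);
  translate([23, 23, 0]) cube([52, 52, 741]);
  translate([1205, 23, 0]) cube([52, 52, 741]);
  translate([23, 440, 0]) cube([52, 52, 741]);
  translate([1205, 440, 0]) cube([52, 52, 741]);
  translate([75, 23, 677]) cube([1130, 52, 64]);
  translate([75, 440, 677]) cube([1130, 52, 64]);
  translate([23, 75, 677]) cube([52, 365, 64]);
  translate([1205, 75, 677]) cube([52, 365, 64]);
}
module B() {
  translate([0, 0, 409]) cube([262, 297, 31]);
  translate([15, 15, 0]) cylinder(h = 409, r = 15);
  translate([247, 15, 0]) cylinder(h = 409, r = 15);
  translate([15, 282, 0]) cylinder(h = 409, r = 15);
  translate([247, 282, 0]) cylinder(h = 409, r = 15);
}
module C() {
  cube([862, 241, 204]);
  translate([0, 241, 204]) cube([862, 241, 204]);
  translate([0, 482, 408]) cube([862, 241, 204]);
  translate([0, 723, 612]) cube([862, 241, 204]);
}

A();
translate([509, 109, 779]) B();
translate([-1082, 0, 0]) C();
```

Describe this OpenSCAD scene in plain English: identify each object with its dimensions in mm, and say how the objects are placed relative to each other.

A is a table with a 1280×515 mm rectangular top, 38 mm thick, top surface at z = 779 mm, supported by four 52×52 mm square legs, each inset 23 mm from the nearest pair of top edges, running from the floor. Four apron rails, 52 mm thick and 64 mm tall, run between adjacent legs with their top edges flush with the underside of the top and their outer faces flush with the legs' outer faces.

B is a four-legged stool. The seat is a 262×297×31 mm slab whose top surface is at z = 440 mm; four round legs, each 30 mm in diameter, run from the floor (z = 0) to the underside of the seat, each leg's axis is inset half a diameter from the nearest pair of seat edges (so the leg's bounding box is flush with the corner).

C is a run of 4 identical solid stair steps. Each tread is 862×241 mm and each step block is 204 mm high. Step 1 rests on the floor; step k is offset from step 1 by (k−1)×241 mm in y and (k−1)×204 mm in z.

The stool is on top of the table, centred. The staircase is on the floor beside the table on its −x side.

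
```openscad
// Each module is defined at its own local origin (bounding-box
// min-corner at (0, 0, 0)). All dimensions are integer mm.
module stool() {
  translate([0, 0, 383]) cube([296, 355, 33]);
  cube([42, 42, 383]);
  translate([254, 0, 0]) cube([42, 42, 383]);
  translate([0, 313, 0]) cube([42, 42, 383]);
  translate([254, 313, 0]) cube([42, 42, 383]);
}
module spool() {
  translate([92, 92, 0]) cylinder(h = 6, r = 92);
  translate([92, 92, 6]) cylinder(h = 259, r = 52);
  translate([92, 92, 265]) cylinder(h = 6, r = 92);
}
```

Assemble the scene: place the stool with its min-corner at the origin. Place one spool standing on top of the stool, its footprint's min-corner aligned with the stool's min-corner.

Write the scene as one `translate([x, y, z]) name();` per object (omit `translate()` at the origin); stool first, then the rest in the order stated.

stool();
translate([0, 0, 416]) spool();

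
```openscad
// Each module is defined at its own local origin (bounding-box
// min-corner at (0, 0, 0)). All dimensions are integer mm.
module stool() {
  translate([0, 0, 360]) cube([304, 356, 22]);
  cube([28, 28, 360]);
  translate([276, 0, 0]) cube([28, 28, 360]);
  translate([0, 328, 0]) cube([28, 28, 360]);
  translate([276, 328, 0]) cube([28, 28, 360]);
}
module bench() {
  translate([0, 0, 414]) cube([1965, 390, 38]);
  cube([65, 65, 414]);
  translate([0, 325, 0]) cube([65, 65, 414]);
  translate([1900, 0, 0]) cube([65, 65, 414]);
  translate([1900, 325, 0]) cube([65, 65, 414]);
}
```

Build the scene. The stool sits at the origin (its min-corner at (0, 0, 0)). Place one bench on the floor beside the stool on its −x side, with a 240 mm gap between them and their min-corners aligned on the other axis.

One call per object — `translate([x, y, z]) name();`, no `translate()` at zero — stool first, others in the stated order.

stool();
translate([-2205, 0, 0]) bench();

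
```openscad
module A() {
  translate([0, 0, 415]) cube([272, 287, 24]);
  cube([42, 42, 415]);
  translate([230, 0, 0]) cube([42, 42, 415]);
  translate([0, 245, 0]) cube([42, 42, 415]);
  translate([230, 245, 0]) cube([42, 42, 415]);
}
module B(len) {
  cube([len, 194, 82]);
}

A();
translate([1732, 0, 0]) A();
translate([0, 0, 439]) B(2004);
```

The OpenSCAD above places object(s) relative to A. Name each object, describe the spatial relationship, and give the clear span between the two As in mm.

A is a stool. B is a beam. A beam spans the tops of two stools. The clear span between the two stools is 1460 mm.

Second stool starts at x = 1732; first ends at x = 272; clear span = 1732 − 272 = 1460 mm.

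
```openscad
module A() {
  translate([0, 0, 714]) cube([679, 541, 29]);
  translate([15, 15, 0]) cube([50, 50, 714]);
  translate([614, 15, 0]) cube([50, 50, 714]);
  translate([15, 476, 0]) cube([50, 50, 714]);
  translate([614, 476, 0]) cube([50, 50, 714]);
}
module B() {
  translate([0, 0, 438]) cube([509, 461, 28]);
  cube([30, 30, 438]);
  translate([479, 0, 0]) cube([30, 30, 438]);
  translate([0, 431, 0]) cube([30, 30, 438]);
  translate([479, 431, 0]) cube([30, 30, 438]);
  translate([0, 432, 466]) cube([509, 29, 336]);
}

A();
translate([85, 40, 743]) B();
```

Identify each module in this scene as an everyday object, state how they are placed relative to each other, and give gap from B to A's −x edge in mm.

A is a table. B is a chair. The chair is on top of the table, centred. The gap from the chair to the table's −x edge is 85 mm.

The chair's min-x is at 85; the table's min-x is 0; gap = 85 mm.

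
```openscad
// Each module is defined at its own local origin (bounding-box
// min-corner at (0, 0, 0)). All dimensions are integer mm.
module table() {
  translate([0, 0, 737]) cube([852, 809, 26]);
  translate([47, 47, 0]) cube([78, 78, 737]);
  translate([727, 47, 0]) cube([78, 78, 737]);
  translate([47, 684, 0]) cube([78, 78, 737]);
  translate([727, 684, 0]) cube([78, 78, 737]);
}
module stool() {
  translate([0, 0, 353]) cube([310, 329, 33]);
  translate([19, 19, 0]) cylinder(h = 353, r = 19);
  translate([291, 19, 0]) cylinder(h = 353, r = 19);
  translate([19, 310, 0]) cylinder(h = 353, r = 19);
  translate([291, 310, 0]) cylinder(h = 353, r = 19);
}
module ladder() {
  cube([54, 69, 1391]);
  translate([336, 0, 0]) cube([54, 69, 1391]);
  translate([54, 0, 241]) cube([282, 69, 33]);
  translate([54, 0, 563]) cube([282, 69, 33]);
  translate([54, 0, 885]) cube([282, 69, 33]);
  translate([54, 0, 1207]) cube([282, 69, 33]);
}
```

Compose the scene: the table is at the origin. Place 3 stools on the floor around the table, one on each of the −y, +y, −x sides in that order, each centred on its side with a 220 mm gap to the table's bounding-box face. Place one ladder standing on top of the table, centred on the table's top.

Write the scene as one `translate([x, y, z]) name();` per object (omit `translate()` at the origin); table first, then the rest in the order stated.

table();
translate([271, -549, 0]) stool();
translate([271, 1029, 0]) stool();
translate([-530, 240, 0]) stool();
translate([231, 370, 763]) ladder();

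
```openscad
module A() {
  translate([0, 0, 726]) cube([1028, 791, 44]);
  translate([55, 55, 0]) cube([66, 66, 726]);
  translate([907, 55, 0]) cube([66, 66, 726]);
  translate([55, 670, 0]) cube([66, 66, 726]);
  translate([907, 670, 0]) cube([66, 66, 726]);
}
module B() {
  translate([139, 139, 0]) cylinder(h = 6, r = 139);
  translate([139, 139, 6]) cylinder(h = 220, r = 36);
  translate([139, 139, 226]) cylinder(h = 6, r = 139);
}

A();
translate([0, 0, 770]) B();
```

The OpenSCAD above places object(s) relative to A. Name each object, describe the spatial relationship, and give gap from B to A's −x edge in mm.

A is a table. B is a spool. The spool is on top of the table. The gap from the spool to the table's −x edge is 0 mm.

The spool's min-x is at 0; the table's min-x is 0; gap = 0 mm.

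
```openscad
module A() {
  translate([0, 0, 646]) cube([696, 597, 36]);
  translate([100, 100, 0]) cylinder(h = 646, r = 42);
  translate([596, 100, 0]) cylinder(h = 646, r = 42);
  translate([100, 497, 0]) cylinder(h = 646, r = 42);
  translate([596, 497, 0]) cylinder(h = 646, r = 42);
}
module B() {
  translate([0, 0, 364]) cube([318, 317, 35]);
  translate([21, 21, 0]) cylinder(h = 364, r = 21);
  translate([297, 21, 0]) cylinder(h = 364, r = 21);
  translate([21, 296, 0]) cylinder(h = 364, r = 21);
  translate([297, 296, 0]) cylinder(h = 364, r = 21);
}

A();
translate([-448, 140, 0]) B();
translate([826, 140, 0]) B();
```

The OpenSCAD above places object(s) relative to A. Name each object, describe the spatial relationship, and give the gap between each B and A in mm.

Each stool's nearest face is 130 mm from the table's bounding box.

A is a table. B is a stool. Two stools sit around the table at the −x, +x sides. The gap between each stool and the table is 130 mm.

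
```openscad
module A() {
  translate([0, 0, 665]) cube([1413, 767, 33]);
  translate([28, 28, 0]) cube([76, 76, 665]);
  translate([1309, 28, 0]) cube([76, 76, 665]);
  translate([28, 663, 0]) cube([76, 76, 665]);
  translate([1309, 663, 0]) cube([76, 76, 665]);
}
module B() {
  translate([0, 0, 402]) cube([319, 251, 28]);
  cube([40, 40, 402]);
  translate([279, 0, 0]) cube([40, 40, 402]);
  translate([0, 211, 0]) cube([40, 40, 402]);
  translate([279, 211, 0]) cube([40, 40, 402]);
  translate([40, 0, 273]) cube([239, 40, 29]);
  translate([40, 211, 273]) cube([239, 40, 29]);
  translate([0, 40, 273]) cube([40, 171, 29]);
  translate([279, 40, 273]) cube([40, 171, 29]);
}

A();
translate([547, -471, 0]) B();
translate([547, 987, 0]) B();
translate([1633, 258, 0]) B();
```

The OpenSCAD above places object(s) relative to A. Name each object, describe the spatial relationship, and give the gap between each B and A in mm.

A is a table. B is a stool. Three stools sit around the table at the −y, +y, +x sides. The gap between each stool and the table is 220 mm.

Each stool's nearest face is 220 mm from the table's bounding box.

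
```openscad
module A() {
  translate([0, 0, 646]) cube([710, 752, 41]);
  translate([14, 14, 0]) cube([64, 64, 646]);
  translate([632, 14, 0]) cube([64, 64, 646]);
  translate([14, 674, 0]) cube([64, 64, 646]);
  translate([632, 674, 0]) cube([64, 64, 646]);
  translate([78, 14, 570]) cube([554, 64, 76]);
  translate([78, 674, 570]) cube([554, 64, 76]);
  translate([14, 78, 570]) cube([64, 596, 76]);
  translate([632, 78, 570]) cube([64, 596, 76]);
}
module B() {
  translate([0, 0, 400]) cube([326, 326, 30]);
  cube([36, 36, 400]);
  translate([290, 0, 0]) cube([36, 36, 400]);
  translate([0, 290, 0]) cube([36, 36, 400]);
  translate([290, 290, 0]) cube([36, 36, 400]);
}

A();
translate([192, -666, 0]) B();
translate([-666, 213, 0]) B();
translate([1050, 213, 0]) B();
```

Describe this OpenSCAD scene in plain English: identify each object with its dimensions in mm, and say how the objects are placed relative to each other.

A is a table: top 710 mm (x) × 752 mm (y), 41 mm thick, upper face at z = 687 mm, on four 64×64 mm square legs, each inset 14 mm from the nearest pair of top edges, running from z = 0 to the bottom of the top. Four apron rails, 64 mm thick and 76 mm tall, run between adjacent legs with their top edges flush with the underside of the top and their outer faces flush with the legs' outer faces.

B is a four-legged stool. The seat is 326×326 mm, 30 mm thick, top at z = 430 mm. It stands on four square legs, each 36×36 mm in cross-section, from z = 0 to the seat underside, each flush with a corner of the seat.

Three stools sit around the table at the −y, −x, +x sides.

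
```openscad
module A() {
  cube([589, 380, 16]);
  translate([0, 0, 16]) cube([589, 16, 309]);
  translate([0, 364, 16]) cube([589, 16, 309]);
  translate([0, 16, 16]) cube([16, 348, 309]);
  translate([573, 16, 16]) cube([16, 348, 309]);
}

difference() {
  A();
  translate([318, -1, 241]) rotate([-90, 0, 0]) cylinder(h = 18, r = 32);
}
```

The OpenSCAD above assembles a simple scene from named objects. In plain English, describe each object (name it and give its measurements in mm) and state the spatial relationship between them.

A is an open-topped rectangular box: outside dimensions 589×380×325 mm, with a uniform wall and base thickness of 16 mm. The base is a full 589×380 slab on the floor; four walls sit on top of the base. The front and back walls (the −y and +y sides) span the full width; the two side walls fit between them.

The open box has a circular hole of radius 32 mm through its front wall, centred at (x = 318, z = 241).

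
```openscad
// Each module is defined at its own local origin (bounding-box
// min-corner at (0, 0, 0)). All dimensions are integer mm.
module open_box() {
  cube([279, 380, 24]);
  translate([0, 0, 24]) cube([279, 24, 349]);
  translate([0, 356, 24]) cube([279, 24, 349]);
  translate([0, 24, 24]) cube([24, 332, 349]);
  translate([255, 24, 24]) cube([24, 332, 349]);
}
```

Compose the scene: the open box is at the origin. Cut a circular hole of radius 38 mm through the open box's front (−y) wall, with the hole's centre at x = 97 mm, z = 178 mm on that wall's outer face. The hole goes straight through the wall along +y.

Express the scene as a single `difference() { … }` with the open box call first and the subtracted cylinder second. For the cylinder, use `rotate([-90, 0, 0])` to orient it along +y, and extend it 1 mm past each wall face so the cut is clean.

difference() {
  open_box();
  translate([97, -1, 178]) rotate([-90, 0, 0]) cylinder(h = 26, r = 38);
}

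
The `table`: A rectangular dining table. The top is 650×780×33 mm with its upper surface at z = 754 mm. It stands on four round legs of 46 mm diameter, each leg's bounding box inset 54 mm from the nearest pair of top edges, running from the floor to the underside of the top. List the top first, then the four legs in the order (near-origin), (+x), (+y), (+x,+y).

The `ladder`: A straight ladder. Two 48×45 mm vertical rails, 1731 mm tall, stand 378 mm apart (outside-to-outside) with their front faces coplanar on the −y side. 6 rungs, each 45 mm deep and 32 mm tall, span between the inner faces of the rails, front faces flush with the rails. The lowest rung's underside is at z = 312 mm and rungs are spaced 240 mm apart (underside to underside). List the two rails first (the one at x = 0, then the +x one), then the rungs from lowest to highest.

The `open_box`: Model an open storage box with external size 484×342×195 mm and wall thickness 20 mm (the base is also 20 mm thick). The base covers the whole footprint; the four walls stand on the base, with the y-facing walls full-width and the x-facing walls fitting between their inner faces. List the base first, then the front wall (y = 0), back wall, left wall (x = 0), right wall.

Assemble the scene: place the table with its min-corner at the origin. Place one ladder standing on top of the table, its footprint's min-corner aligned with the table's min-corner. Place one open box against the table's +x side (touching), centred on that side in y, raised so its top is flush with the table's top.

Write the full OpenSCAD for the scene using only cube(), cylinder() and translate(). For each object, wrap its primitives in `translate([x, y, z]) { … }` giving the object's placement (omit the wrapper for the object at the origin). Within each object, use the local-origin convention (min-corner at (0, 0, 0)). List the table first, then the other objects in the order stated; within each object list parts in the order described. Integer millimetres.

translate([0, 0, 721]) cube([650, 780, 33]);
translate([77, 77, 0]) cylinder(h = 721, r = 23);
translate([573, 77, 0]) cylinder(h = 721, r = 23);
translate([77, 703, 0]) cylinder(h = 721, r = 23);
translate([573, 703, 0]) cylinder(h = 721, r = 23);
translate([0, 0, 754]) {
  cube([48, 45, 1731]);
  translate([330, 0, 0]) cube([48, 45, 1731]);
  translate([48, 0, 312]) cube([282, 45, 32]);
  translate([48, 0, 552]) cube([282, 45, 32]);
  translate([48, 0, 792]) cube([282, 45, 32]);
  translate([48, 0, 1032]) cube([282, 45, 32]);
  translate([48, 0, 1272]) cube([282, 45, 32]);
  translate([48, 0, 1512]) cube([282, 45, 32]);
}
translate([650, 219, 559]) {
  cube([484, 342, 20]);
  translate([0, 0, 20]) cube([484, 20, 175]);
  translate([0, 322, 20]) cube([484, 20, 175]);
  translate([0, 20, 20]) cube([20, 302, 175]);
  translate([464, 20, 20]) cube([20, 302, 175]);
}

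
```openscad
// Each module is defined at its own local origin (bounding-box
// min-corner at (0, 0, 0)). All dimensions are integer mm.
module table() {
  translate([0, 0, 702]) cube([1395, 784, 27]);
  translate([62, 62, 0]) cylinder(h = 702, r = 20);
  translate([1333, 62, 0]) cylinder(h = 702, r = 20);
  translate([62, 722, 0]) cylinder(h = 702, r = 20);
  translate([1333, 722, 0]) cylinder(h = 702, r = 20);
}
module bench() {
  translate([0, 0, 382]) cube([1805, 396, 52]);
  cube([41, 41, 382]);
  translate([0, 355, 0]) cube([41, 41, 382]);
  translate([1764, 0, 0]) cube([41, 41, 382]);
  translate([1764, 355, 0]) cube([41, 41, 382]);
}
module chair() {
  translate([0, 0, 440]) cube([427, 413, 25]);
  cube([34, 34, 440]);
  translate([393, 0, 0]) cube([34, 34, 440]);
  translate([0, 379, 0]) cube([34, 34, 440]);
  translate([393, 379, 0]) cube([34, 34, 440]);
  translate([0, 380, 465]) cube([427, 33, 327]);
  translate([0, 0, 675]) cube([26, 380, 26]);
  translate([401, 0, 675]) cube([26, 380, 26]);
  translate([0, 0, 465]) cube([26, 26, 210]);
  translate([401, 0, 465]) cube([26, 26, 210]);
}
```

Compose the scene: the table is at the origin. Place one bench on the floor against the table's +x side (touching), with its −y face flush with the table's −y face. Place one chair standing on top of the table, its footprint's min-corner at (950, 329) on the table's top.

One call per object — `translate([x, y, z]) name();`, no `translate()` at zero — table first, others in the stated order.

table();
translate([1395, 0, 0]) bench();
translate([950, 329, 729]) chair();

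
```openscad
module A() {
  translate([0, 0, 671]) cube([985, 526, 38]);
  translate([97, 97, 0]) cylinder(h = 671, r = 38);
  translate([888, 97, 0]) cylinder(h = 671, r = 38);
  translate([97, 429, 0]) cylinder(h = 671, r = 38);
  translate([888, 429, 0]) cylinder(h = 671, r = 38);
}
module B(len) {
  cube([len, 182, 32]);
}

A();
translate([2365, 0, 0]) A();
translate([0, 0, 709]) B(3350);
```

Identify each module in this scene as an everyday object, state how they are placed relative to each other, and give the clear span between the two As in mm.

A is a table. B is a beam. A beam spans the tops of two tables. The clear span between the two tables is 1380 mm.

Second table starts at x = 2365; first ends at x = 985; clear span = 2365 − 985 = 1380 mm.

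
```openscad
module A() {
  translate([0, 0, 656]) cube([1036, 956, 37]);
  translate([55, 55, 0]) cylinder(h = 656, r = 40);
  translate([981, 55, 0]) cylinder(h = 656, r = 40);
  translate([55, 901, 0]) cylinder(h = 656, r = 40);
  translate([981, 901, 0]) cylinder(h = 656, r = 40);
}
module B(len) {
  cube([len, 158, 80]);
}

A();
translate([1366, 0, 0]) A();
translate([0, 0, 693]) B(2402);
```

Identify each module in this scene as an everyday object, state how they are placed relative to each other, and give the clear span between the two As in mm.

A is a table. B is a beam. A beam spans the tops of two tables. The clear span between the two tables is 330 mm.

Second table starts at x = 1366; first ends at x = 1036; clear span = 1366 − 1036 = 330 mm.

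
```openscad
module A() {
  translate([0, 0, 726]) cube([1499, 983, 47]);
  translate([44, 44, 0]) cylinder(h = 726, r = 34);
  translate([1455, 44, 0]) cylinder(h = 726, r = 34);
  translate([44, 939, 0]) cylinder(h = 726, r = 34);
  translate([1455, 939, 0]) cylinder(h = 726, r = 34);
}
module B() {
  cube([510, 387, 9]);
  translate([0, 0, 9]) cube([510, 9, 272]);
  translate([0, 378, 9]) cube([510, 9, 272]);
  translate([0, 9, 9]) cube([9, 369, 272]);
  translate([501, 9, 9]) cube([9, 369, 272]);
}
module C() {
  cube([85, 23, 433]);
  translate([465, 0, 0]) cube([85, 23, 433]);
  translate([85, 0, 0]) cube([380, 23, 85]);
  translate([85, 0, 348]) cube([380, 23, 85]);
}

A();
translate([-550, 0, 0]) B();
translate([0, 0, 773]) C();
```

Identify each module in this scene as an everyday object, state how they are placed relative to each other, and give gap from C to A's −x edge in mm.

A is a table. B is an open box. C is a picture frame. The open box is on the floor beside the table on its −x side. The picture frame is on top of the table. The gap from the picture frame to the table's −x edge is 0 mm.

The picture frame's min-x is at 0; the table's min-x is 0; gap = 0 mm.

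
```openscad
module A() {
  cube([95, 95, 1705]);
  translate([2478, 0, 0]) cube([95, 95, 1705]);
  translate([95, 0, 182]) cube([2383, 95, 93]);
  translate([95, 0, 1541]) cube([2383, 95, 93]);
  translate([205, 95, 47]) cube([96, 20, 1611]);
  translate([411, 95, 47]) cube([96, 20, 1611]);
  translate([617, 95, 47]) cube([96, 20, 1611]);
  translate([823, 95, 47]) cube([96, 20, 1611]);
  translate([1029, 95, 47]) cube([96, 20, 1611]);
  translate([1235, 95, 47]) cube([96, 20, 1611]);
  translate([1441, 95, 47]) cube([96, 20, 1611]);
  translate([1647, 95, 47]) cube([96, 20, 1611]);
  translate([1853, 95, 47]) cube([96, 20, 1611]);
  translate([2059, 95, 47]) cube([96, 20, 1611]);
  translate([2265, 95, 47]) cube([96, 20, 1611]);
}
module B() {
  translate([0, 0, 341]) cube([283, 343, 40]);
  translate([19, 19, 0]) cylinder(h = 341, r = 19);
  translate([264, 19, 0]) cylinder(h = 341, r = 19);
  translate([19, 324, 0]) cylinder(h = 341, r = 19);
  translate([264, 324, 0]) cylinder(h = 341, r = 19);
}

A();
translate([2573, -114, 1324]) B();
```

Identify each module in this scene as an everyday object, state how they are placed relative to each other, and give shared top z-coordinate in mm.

Both tops at z = 1705 mm.

A is a fence section. B is a stool. The stool is beside the fence section with their tops flush at z = 1705. The shared top z-coordinate is 1705 mm.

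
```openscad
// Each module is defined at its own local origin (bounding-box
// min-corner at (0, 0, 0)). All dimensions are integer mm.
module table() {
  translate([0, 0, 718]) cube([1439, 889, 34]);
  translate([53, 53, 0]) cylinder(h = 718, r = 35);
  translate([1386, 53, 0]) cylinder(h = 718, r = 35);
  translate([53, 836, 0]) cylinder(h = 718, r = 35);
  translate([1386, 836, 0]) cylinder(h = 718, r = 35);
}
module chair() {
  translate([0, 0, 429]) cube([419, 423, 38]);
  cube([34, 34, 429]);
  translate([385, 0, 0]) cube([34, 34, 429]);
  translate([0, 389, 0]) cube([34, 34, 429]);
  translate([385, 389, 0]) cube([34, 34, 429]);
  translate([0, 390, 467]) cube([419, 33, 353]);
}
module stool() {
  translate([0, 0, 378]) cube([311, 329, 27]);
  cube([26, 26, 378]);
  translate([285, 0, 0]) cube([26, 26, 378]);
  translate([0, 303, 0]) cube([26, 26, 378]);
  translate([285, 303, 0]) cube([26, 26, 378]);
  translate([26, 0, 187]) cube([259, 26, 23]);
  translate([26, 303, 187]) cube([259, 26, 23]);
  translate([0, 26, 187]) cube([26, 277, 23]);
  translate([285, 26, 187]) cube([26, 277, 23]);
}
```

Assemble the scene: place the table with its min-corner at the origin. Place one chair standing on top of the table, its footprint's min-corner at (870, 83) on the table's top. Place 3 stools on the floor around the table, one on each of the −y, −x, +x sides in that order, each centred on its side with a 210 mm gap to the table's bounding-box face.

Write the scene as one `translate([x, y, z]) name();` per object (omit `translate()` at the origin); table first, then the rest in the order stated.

table();
translate([870, 83, 752]) chair();
translate([564, -539, 0]) stool();
translate([-521, 280, 0]) stool();
translate([1649, 280, 0]) stool();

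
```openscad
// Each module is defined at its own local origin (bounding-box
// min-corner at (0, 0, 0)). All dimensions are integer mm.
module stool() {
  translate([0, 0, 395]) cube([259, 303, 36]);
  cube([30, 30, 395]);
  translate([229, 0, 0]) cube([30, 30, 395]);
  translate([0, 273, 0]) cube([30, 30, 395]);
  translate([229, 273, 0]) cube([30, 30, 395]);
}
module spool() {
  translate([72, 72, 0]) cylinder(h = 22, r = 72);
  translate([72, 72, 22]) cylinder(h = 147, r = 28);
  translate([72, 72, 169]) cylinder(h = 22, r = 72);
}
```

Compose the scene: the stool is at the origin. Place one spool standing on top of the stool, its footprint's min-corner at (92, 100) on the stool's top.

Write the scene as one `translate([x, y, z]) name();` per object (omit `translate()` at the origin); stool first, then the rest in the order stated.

stool();
translate([92, 100, 431]) spool();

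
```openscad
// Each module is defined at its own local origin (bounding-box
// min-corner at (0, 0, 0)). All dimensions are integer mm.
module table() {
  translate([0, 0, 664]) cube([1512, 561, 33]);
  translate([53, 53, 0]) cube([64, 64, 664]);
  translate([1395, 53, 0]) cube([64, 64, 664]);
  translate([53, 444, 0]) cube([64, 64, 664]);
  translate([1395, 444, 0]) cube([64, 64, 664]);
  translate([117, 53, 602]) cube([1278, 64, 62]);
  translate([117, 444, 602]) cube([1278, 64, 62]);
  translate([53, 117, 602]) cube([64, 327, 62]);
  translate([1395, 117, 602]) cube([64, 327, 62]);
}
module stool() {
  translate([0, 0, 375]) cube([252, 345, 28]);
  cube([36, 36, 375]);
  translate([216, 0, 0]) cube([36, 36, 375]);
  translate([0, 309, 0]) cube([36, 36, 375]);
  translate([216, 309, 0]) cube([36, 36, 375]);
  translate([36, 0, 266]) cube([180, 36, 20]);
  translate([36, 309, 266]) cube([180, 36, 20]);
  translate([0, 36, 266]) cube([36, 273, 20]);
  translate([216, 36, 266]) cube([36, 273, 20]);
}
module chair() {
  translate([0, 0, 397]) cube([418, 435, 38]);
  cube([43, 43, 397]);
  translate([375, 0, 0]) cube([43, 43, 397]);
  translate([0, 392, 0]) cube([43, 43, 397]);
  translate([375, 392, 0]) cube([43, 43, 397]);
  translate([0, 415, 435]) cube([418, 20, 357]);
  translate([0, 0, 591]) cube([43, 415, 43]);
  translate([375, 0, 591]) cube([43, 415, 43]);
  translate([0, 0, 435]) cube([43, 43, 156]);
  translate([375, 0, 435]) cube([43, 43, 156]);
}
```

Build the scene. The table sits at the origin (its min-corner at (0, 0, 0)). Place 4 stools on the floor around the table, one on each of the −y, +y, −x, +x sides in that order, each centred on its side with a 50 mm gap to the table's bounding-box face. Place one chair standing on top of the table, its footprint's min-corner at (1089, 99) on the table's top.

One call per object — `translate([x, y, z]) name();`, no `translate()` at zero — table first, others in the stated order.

table();
translate([630, -395, 0]) stool();
translate([630, 611, 0]) stool();
translate([-302, 108, 0]) stool();
translate([1562, 108, 0]) stool();
translate([1089, 99, 697]) chair();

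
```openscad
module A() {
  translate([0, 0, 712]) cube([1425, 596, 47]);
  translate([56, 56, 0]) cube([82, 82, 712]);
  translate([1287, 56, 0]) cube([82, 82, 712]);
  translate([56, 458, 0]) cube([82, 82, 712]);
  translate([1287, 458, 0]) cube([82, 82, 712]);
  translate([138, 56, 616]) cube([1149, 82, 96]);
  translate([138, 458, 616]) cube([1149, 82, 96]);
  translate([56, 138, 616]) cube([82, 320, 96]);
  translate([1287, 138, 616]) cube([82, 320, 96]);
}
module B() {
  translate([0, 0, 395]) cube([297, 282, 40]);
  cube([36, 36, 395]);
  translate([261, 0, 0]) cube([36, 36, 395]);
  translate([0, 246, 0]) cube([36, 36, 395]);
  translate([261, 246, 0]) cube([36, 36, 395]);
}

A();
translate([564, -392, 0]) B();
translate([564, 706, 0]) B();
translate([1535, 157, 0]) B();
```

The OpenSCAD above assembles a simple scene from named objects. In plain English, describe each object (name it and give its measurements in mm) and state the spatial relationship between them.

A is a rectangular dining table. The top is 1425×596×47 mm with its upper surface at z = 759 mm. It stands on four 82×82 mm square legs, each inset 56 mm from the nearest pair of top edges, running from the floor to the underside of the top. Four apron rails, 82 mm thick and 96 mm tall, run between adjacent legs with their top edges flush with the underside of the top and their outer faces flush with the legs' outer faces.

B is a four-legged stool. The seat is a 297×282×40 mm slab whose top surface is at z = 435 mm; four square legs, each 36×36 mm in cross-section, run from the floor (z = 0) to the underside of the seat, each flush with a corner of the seat.

Three stools sit around the table at the −y, +y, +x sides.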